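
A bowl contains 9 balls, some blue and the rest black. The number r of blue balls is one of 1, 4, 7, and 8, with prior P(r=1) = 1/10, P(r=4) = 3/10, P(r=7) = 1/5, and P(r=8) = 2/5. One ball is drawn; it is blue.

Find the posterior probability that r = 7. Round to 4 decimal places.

0.2373

The likelihood of this draw under each hypothesis: P(data | r = 1) = (1/9) = 1/9; P(data | r = 4) = (4/9) = 4/9; P(data | r = 7) = (7/9) = 7/9; P(data | r = 8) = (8/9) = 8/9.
The prior-weighted likelihoods are 1/10 · 1/9 = 1/90, 3/10 · 4/9 = 2/15, 1/5 · 7/9 = 7/45, 2/5 · 8/9 = 16/45; these sum to 59/90.
Therefore the posterior P(r = 7 | data) = (7/45) / (59/90) = 14/59.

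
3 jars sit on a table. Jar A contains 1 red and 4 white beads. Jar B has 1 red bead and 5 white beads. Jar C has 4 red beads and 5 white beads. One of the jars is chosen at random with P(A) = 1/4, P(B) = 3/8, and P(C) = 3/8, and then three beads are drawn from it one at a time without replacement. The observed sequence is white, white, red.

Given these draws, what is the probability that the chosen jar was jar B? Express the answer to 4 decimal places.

0.3633

The likelihood of the observed sequence under each hypothesis: P(data | jar A) = (4/5)(3/4)(1/3) = 0.2; P(data | jar B) = (5/6)(4/5)(1/4) = 0.16667; P(data | jar C) = (5/9)(4/8)(4/7) = 0.15873.
The prior-weighted likelihoods are 1/4 · 0.2 = 0.05, 3/8 · 0.16667 = 0.0625, 3/8 · 0.15873 = 0.059524; summing to 0.17202.
Hence P(jar B | data) = (0.0625) / (0.17202) = 0.36332.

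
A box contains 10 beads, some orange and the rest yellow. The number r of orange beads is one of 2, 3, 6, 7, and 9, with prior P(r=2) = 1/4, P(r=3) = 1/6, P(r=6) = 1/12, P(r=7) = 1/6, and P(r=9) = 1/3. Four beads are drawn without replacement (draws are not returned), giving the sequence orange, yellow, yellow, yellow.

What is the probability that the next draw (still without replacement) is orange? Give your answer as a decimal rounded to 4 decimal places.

The likelihood of the observed sequence under each hypothesis: P(data | r = 2) = (2/10)(8/9)(7/8)(6/7) = 0.13333; P(data | r = 3) = (3/10)(7/9)(6/8)(5/7) = 0.125; P(data | r = 6) = (6/10)(4/9)(3/8)(2/7) = 0.028571; P(data | r = 7) = (7/10)(3/9)(2/8)(1/7) = 0.0083333; P(data | r = 9) = (9/10)(1/9)(0/8) = 0.
The prior-weighted likelihoods are 1/4 · 0.13333 = 0.033333, 1/6 · 0.125 = 0.020833, 1/12 · 0.028571 = 0.002381, 1/6 · 0.0083333 = 0.0013889, 1/3 · 0 = 0; with total 0.057937.
Normalising, the posterior is P(r = 2 | data) = 0.57534, P(r = 3 | data) = 0.35959, P(r = 6 | data) = 0.041096, P(r = 7 | data) = 0.023973, P(r = 9 | data) = 0.
Averaging over the posterior, P(orange next | data) = (1/6)(0.57534) + (1/3)(0.35959) + (5/6)(0.041096) + (1)(0.023973) = 0.27397.

0.2740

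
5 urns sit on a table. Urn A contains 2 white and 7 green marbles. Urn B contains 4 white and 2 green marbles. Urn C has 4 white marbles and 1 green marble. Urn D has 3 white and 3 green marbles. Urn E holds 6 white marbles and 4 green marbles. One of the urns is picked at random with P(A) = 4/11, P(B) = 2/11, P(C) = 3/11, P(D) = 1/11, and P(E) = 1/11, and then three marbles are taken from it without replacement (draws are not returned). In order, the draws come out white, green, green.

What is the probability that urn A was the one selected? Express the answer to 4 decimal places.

The likelihood of the observed sequence under each hypothesis: P(data | urn A) = (2/9)(7/8)(6/7) = 1/6; P(data | urn B) = (4/6)(2/5)(1/4) = 1/15; P(data | urn C) = (4/5)(1/4)(0/3) = 0; P(data | urn D) = (3/6)(3/5)(2/4) = 3/20; P(data | urn E) = (6/10)(4/9)(3/8) = 1/10.
The prior-weighted likelihoods are 4/11 · 1/6 = 2/33, 2/11 · 1/15 = 2/165, 3/11 · 0 = 0, 1/11 · 3/20 = 3/220, 1/11 · 1/10 = 1/110; with total 21/220.
Therefore the posterior P(urn A | data) = (2/33) / (21/220) = 40/63.

0.6349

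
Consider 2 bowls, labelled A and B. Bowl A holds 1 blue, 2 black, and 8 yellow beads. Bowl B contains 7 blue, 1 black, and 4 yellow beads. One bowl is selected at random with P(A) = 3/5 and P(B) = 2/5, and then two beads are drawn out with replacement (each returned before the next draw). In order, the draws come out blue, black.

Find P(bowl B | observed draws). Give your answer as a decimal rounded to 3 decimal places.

0.662

Under each hypothesis, the probability of the observed sequence is: P(data | bowl A) = (1/11)(2/11) = 0.016529; P(data | bowl B) = (7/12)(1/12) = 0.048611.
Weighting by the prior gives 3/5 · 0.016529 = 0.0099174, 2/5 · 0.048611 = 0.019444; summing to 0.029362.
So P(bowl B | data) = (0.019444) / (0.029362) = 0.66224.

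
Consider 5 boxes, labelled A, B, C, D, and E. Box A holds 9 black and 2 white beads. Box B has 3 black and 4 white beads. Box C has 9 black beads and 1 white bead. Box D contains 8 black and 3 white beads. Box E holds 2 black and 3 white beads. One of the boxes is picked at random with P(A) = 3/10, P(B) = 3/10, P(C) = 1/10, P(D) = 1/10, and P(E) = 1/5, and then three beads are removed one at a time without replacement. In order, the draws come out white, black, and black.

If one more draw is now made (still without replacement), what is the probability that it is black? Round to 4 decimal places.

0.5563

The likelihood of the observed sequence under each hypothesis: P(data | box A) = (2/11)(9/10)(8/9) = 0.14545; P(data | box B) = (4/7)(3/6)(2/5) = 0.11429; P(data | box C) = (1/10)(9/9)(8/8) = 0.1; P(data | box D) = (3/11)(8/10)(7/9) = 0.1697; P(data | box E) = (3/5)(2/4)(1/3) = 0.1.
Weighting by the prior gives 3/10 · 0.14545 = 0.043636, 3/10 · 0.11429 = 0.034286, 1/10 · 0.1 = 0.01, 1/10 · 0.1697 = 0.01697, 1/5 · 0.1 = 0.02; summing to 0.12489.
Normalising, the posterior is P(box A | data) = 0.34939, P(box B | data) = 0.27452, P(box C | data) = 0.080069, P(box D | data) = 0.13588, P(box E | data) = 0.16014.
So P(black next | data) = Σ P(black next | H) P(H | data) = (7/8)(0.34939) + (1/4)(0.27452) + (1)(0.080069) + (3/4)(0.13588) + (0)(0.16014) = 0.55633.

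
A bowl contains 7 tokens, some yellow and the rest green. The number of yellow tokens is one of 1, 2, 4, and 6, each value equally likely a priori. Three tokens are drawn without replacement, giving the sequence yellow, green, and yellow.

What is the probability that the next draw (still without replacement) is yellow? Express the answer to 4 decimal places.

For each hypothesis, P(data | H) works out to: P(data | r = 1) = (1/7)(6/6)(0/5) = 0; P(data | r = 2) = (2/7)(5/6)(1/5) = 1/21; P(data | r = 4) = (4/7)(3/6)(3/5) = 6/35; P(data | r = 6) = (6/7)(1/6)(5/5) = 1/7.
Weighting by the prior gives 1/4 · 0 = 0, 1/4 · 1/21 = 1/84, 1/4 · 6/35 = 3/70, 1/4 · 1/7 = 1/28; these sum to 19/210.
Dividing through by the total gives posterior P(r = 1 | data) = 0, P(r = 2 | data) = 5/38, P(r = 4 | data) = 9/19, P(r = 6 | data) = 15/38.
The predictive probability is P(yellow next | data) = (0)(5/38) + (1/2)(9/19) + (1)(15/38) = 12/19.

0.6316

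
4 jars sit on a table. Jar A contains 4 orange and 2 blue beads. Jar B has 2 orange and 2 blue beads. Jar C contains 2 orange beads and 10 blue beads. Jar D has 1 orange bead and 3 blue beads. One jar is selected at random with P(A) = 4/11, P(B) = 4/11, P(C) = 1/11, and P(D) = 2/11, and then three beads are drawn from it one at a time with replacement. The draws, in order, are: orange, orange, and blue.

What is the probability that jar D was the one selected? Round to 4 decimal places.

For each hypothesis, P(data | H) works out to: P(data | jar A) = (4/6)(4/6)(2/6) = 0.14815; P(data | jar B) = (2/4)(2/4)(2/4) = 0.125; P(data | jar C) = (2/12)(2/12)(10/12) = 0.023148; P(data | jar D) = (1/4)(1/4)(3/4) = 0.046875.
Weighting by the prior gives 4/11 · 0.14815 = 0.053872, 4/11 · 0.125 = 0.045455, 1/11 · 0.023148 = 0.0021044, 2/11 · 0.046875 = 0.0085227; summing to 0.10995.
Hence P(jar D | data) = (0.0085227) / (0.10995) = 0.077512.

0.0775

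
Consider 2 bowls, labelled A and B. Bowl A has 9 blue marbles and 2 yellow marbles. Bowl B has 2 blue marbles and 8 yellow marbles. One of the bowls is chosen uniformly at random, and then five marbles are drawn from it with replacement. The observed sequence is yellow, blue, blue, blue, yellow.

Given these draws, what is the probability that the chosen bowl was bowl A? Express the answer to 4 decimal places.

The likelihood of the observed sequence under each hypothesis: P(data | bowl A) = (2/11)(9/11)(9/11)(9/11)(2/11) = 0.018106; P(data | bowl B) = (8/10)(2/10)(2/10)(2/10)(8/10) = 0.00512.
Weighting by the prior gives 1/2 · 0.018106 = 0.009053, 1/2 · 0.00512 = 0.00256; these sum to 0.011613.
So P(bowl A | data) = (0.009053) / (0.011613) = 0.77956.

0.7796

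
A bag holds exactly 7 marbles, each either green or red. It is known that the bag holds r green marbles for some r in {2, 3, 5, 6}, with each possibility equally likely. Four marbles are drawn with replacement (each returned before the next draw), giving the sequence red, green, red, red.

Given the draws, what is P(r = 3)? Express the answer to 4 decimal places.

Compute the likelihood of the observed sequence for each case: P(data | r = 2) = (5/7)(2/7)(5/7)(5/7) = 0.10412; P(data | r = 3) = (4/7)(3/7)(4/7)(4/7) = 0.079967; P(data | r = 5) = (2/7)(5/7)(2/7)(2/7) = 0.01666; P(data | r = 6) = (1/7)(6/7)(1/7)(1/7) = 0.002499.
Multiplying each by its prior: 1/4 · 0.10412 = 0.026031, 1/4 · 0.079967 = 0.019992, 1/4 · 0.01666 = 0.0041649, 1/4 · 0.002499 = 0.00062474; these sum to 0.050812.
Hence P(r = 3 | data) = (0.019992) / (0.050812) = 0.39344.

0.3934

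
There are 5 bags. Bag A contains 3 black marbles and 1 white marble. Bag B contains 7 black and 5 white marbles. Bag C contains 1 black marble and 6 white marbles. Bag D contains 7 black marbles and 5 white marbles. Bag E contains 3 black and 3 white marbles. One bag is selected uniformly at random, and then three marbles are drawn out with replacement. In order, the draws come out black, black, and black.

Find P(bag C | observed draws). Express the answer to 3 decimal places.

0.003

Under each hypothesis, the probability of the observed sequence is: P(data | bag A) = (3/4)(3/4)(3/4) = 0.42188; P(data | bag B) = (7/12)(7/12)(7/12) = 0.1985; P(data | bag C) = (1/7)(1/7)(1/7) = 0.0029155; P(data | bag D) = (7/12)(7/12)(7/12) = 0.1985; P(data | bag E) = (3/6)(3/6)(3/6) = 0.125.
Multiplying each by its prior: 1/5 · 0.42188 = 0.084375, 1/5 · 0.1985 = 0.039699, 1/5 · 0.0029155 = 0.00058309, 1/5 · 0.1985 = 0.039699, 1/5 · 0.125 = 0.025; these sum to 0.18936.
Hence P(bag C | data) = (0.00058309) / (0.18936) = 0.0030793.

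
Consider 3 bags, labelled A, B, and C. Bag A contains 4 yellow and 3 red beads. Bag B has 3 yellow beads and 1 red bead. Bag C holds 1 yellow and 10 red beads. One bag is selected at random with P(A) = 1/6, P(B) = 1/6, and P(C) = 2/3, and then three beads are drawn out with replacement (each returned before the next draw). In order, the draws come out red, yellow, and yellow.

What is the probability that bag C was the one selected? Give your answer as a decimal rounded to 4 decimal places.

0.0968

Under each hypothesis, the probability of the observed sequence is: P(data | bag A) = (3/7)(4/7)(4/7) = 0.13994; P(data | bag B) = (1/4)(3/4)(3/4) = 0.14062; P(data | bag C) = (10/11)(1/11)(1/11) = 0.0075131.
The prior-weighted likelihoods are 1/6 · 0.13994 = 0.023324, 1/6 · 0.14062 = 0.023438, 2/3 · 0.0075131 = 0.0050088; these sum to 0.05177.
So P(bag C | data) = (0.0050088) / (0.05177) = 0.096751.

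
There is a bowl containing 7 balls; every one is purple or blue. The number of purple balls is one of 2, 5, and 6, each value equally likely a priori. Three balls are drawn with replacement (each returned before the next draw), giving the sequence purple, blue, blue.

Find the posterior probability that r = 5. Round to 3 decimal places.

0.263

Under each hypothesis, the probability of the observed sequence is: P(data | r = 2) = (2/7)(5/7)(5/7) = 0.14577; P(data | r = 5) = (5/7)(2/7)(2/7) = 0.058309; P(data | r = 6) = (6/7)(1/7)(1/7) = 0.017493.
Weighting by the prior gives 1/3 · 0.14577 = 0.048591, 1/3 · 0.058309 = 0.019436, 1/3 · 0.017493 = 0.0058309; these sum to 0.073858.
Therefore the posterior P(r = 5 | data) = (0.019436) / (0.073858) = 0.26316.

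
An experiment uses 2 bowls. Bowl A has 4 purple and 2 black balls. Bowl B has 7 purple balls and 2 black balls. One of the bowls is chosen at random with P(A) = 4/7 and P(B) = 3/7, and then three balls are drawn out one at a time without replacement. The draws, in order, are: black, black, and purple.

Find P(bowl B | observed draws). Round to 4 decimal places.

The likelihood of the observed sequence under each hypothesis: P(data | bowl A) = (2/6)(1/5)(4/4) = 1/15; P(data | bowl B) = (2/9)(1/8)(7/7) = 1/36.
Weighting by the prior gives 4/7 · 1/15 = 4/105, 3/7 · 1/36 = 1/84; summing to 1/20.
By Bayes' rule, P(bowl B | data) = (1/84) / (1/20) = 5/21.

0.2381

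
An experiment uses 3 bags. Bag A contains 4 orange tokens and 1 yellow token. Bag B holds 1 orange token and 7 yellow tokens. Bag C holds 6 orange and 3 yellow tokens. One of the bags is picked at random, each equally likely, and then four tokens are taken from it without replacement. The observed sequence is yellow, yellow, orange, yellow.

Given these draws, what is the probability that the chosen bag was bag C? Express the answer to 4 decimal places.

0.0870

For each hypothesis, P(data | H) works out to: P(data | bag A) = (1/5)(0/4) = 0; P(data | bag B) = (7/8)(6/7)(1/6)(5/5) = 1/8; P(data | bag C) = (3/9)(2/8)(6/7)(1/6) = 1/84.
Weighting by the prior gives 1/3 · 0 = 0, 1/3 · 1/8 = 1/24, 1/3 · 1/84 = 1/252; these sum to 23/504.
Therefore the posterior P(bag C | data) = (1/252) / (23/504) = 2/23.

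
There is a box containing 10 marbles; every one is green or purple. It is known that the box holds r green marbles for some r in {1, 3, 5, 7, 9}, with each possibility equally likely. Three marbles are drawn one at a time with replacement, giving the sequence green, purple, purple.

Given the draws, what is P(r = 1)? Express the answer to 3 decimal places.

For each hypothesis, P(data | H) works out to: P(data | r = 1) = (1/10)(9/10)(9/10) = 0.081; P(data | r = 3) = (3/10)(7/10)(7/10) = 0.147; P(data | r = 5) = (5/10)(5/10)(5/10) = 0.125; P(data | r = 7) = (7/10)(3/10)(3/10) = 0.063; P(data | r = 9) = (9/10)(1/10)(1/10) = 0.009.
The prior-weighted likelihoods are 1/5 · 0.081 = 0.0162, 1/5 · 0.147 = 0.0294, 1/5 · 0.125 = 0.025, 1/5 · 0.063 = 0.0126, 1/5 · 0.009 = 0.0018; these sum to 0.085.
By Bayes' rule, P(r = 1 | data) = (0.0162) / (0.085) = 0.19059.

0.191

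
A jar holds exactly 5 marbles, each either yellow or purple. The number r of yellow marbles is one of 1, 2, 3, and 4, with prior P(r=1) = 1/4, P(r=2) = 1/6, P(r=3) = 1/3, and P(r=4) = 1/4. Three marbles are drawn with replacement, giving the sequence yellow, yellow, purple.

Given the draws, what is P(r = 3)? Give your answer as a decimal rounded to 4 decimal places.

0.4615

For each hypothesis, P(data | H) works out to: P(data | r = 1) = (1/5)(1/5)(4/5) = 4/125; P(data | r = 2) = (2/5)(2/5)(3/5) = 12/125; P(data | r = 3) = (3/5)(3/5)(2/5) = 18/125; P(data | r = 4) = (4/5)(4/5)(1/5) = 16/125.
Multiplying each by its prior: 1/4 · 4/125 = 1/125, 1/6 · 12/125 = 2/125, 1/3 · 18/125 = 6/125, 1/4 · 16/125 = 4/125; with total 13/125.
By Bayes' rule, P(r = 3 | data) = (6/125) / (13/125) = 6/13.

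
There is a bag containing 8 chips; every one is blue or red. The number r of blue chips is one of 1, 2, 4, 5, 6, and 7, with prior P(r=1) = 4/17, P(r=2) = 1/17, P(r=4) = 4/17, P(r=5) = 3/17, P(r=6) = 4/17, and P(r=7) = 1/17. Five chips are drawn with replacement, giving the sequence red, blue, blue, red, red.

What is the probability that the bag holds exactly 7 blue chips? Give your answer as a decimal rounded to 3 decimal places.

For each hypothesis, P(data | H) works out to: P(data | r = 1) = (7/8)(1/8)(1/8)(7/8)(7/8) = 0.010468; P(data | r = 2) = (6/8)(2/8)(2/8)(6/8)(6/8) = 0.026367; P(data | r = 4) = (4/8)(4/8)(4/8)(4/8)(4/8) = 0.03125; P(data | r = 5) = (3/8)(5/8)(5/8)(3/8)(3/8) = 0.020599; P(data | r = 6) = (2/8)(6/8)(6/8)(2/8)(2/8) = 0.0087891; P(data | r = 7) = (1/8)(7/8)(7/8)(1/8)(1/8) = 0.0014954.
The prior-weighted likelihoods are 4/17 · 0.010468 = 0.0024629, 1/17 · 0.026367 = 0.001551, 4/17 · 0.03125 = 0.0073529, 3/17 · 0.020599 = 0.0036352, 4/17 · 0.0087891 = 0.002068, 1/17 · 0.0014954 = 8.7962e-05; with total 0.017158.
So P(r = 7 | data) = (8.7962e-05) / (0.017158) = 0.0051266.

0.005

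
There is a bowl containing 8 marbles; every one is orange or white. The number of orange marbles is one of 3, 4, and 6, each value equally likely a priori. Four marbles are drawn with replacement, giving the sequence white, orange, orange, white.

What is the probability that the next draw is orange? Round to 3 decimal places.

The likelihood of the observed sequence under each hypothesis: P(data | r = 3) = (5/8)(3/8)(3/8)(5/8) = 0.054932; P(data | r = 4) = (4/8)(4/8)(4/8)(4/8) = 0.0625; P(data | r = 6) = (2/8)(6/8)(6/8)(2/8) = 0.035156.
Multiplying each by its prior: 1/3 · 0.054932 = 0.018311, 1/3 · 0.0625 = 0.020833, 1/3 · 0.035156 = 0.011719; summing to 0.050863.
Dividing through by the total gives posterior P(r = 3 | data) = 0.36, P(r = 4 | data) = 0.4096, P(r = 6 | data) = 0.2304.
So P(orange next | data) = Σ P(orange next | H) P(H | data) = (3/8)(0.36) + (1/2)(0.4096) + (3/4)(0.2304) = 0.5126.

0.513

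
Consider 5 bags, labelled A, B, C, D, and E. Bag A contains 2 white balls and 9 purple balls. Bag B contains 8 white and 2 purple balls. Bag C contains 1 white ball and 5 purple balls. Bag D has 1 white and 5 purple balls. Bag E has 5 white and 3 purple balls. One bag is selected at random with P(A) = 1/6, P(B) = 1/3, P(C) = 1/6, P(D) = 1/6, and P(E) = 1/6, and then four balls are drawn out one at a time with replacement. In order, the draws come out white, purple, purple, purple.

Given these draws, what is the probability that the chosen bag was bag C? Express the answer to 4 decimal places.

For each hypothesis, P(data | H) works out to: P(data | bag A) = (2/11)(9/11)(9/11)(9/11) = 0.099583; P(data | bag B) = (8/10)(2/10)(2/10)(2/10) = 0.0064; P(data | bag C) = (1/6)(5/6)(5/6)(5/6) = 0.096451; P(data | bag D) = (1/6)(5/6)(5/6)(5/6) = 0.096451; P(data | bag E) = (5/8)(3/8)(3/8)(3/8) = 0.032959.
Weighting by the prior gives 1/6 · 0.099583 = 0.016597, 1/3 · 0.0064 = 0.0021333, 1/6 · 0.096451 = 0.016075, 1/6 · 0.096451 = 0.016075, 1/6 · 0.032959 = 0.0054932; summing to 0.056374.
Therefore the posterior P(bag C | data) = (0.016075) / (0.056374) = 0.28515.

0.2852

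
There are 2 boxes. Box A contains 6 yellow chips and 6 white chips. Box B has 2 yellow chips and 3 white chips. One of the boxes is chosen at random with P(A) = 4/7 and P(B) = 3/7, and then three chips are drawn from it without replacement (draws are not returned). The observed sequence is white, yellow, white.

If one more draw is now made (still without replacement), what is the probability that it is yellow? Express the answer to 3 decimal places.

The likelihood of the observed sequence under each hypothesis: P(data | box A) = (6/12)(6/11)(5/10) = 3/22; P(data | box B) = (3/5)(2/4)(2/3) = 1/5.
The prior-weighted likelihoods are 4/7 · 3/22 = 6/77, 3/7 · 1/5 = 3/35; these sum to 9/55.
The posterior is then P(box A | data) = 10/21, P(box B | data) = 11/21.
So P(yellow next | data) = Σ P(yellow next | H) P(H | data) = (5/9)(10/21) + (1/2)(11/21) = 199/378.

0.526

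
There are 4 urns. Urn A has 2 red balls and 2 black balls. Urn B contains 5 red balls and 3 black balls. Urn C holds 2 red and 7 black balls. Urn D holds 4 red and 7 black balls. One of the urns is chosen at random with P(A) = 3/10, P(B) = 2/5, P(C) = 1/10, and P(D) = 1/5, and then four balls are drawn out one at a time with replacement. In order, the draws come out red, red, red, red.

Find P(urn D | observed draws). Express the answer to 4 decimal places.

0.0419

Under each hypothesis, the probability of the observed sequence is: P(data | urn A) = (2/4)(2/4)(2/4)(2/4) = 0.0625; P(data | urn B) = (5/8)(5/8)(5/8)(5/8) = 0.15259; P(data | urn C) = (2/9)(2/9)(2/9)(2/9) = 0.0024387; P(data | urn D) = (4/11)(4/11)(4/11)(4/11) = 0.017485.
Weighting by the prior gives 3/10 · 0.0625 = 0.01875, 2/5 · 0.15259 = 0.061035, 1/10 · 0.0024387 = 0.00024387, 1/5 · 0.017485 = 0.003497; with total 0.083526.
So P(urn D | data) = (0.003497) / (0.083526) = 0.041868.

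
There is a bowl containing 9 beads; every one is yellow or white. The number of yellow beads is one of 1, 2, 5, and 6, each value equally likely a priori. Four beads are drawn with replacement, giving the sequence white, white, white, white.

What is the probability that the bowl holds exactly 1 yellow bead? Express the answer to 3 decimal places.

0.599

Compute the likelihood of the observed sequence for each case: P(data | r = 1) = (8/9)(8/9)(8/9)(8/9) = 0.6243; P(data | r = 2) = (7/9)(7/9)(7/9)(7/9) = 0.36595; P(data | r = 5) = (4/9)(4/9)(4/9)(4/9) = 0.039018; P(data | r = 6) = (3/9)(3/9)(3/9)(3/9) = 0.012346.
Multiplying each by its prior: 1/4 · 0.6243 = 0.15607, 1/4 · 0.36595 = 0.091488, 1/4 · 0.039018 = 0.0097546, 1/4 · 0.012346 = 0.0030864; summing to 0.2604.
Hence P(r = 1 | data) = (0.15607) / (0.2604) = 0.59936.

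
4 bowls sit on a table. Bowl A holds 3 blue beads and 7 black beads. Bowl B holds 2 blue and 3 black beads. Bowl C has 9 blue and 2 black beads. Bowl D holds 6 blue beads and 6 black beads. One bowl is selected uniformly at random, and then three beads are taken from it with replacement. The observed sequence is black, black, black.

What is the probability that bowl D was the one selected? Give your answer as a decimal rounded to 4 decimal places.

0.1812

The likelihood of the observed sequence under each hypothesis: P(data | bowl A) = (7/10)(7/10)(7/10) = 0.343; P(data | bowl B) = (3/5)(3/5)(3/5) = 0.216; P(data | bowl C) = (2/11)(2/11)(2/11) = 0.0060105; P(data | bowl D) = (6/12)(6/12)(6/12) = 0.125.
The prior-weighted likelihoods are 1/4 · 0.343 = 0.08575, 1/4 · 0.216 = 0.054, 1/4 · 0.0060105 = 0.0015026, 1/4 · 0.125 = 0.03125; summing to 0.1725.
By Bayes' rule, P(bowl D | data) = (0.03125) / (0.1725) = 0.18116.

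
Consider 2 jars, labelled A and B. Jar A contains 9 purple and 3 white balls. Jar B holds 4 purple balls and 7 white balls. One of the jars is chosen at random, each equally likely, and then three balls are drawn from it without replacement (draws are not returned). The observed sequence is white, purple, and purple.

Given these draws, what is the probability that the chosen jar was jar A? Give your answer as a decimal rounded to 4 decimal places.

0.6585

For each hypothesis, P(data | H) works out to: P(data | jar A) = (3/12)(9/11)(8/10) = 9/55; P(data | jar B) = (7/11)(4/10)(3/9) = 14/165.
The prior-weighted likelihoods are 1/2 · 9/55 = 9/110, 1/2 · 14/165 = 7/165; these sum to 41/330.
So P(jar A | data) = (9/110) / (41/330) = 27/41.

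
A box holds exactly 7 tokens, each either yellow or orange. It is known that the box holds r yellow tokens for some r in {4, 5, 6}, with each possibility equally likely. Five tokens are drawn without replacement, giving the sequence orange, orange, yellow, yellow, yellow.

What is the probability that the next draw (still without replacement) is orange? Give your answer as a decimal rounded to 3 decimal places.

Compute the likelihood of the observed sequence for each case: P(data | r = 4) = (3/7)(2/6)(4/5)(3/4)(2/3) = 2/35; P(data | r = 5) = (2/7)(1/6)(5/5)(4/4)(3/3) = 1/21; P(data | r = 6) = (1/7)(0/6) = 0.
Weighting by the prior gives 1/3 · 2/35 = 2/105, 1/3 · 1/21 = 1/63, 1/3 · 0 = 0; these sum to 11/315.
The posterior is then P(r = 4 | data) = 6/11, P(r = 5 | data) = 5/11, P(r = 6 | data) = 0.
So P(orange next | data) = Σ P(orange next | H) P(H | data) = (1/2)(6/11) + (0)(5/11) = 3/11.

0.273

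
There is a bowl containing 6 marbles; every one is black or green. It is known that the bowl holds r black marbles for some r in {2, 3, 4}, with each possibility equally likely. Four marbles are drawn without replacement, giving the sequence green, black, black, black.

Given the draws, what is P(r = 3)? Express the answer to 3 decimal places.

Under each hypothesis, the probability of the observed sequence is: P(data | r = 2) = (4/6)(2/5)(1/4)(0/3) = 0; P(data | r = 3) = (3/6)(3/5)(2/4)(1/3) = 1/20; P(data | r = 4) = (2/6)(4/5)(3/4)(2/3) = 2/15.
The prior-weighted likelihoods are 1/3 · 0 = 0, 1/3 · 1/20 = 1/60, 1/3 · 2/15 = 2/45; these sum to 11/180.
By Bayes' rule, P(r = 3 | data) = (1/60) / (11/180) = 3/11.

0.273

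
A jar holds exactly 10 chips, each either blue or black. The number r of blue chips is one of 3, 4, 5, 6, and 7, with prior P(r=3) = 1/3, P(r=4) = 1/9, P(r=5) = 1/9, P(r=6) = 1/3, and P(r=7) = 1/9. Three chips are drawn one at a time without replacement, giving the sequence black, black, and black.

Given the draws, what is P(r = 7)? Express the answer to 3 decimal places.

Under each hypothesis, the probability of the observed sequence is: P(data | r = 3) = (7/10)(6/9)(5/8) = 0.29167; P(data | r = 4) = (6/10)(5/9)(4/8) = 0.16667; P(data | r = 5) = (5/10)(4/9)(3/8) = 0.083333; P(data | r = 6) = (4/10)(3/9)(2/8) = 0.033333; P(data | r = 7) = (3/10)(2/9)(1/8) = 0.0083333.
Multiplying each by its prior: 1/3 · 0.29167 = 0.097222, 1/9 · 0.16667 = 0.018519, 1/9 · 0.083333 = 0.0092593, 1/3 · 0.033333 = 0.011111, 1/9 · 0.0083333 = 0.00092593; these sum to 0.13704.
By Bayes' rule, P(r = 7 | data) = (0.00092593) / (0.13704) = 0.0067568.

0.007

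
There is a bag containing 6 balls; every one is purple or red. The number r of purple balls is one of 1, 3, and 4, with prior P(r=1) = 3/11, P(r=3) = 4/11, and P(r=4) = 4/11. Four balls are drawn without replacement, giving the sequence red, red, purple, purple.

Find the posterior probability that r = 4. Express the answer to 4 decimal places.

0.4000

The likelihood of the observed sequence under each hypothesis: P(data | r = 1) = (5/6)(4/5)(1/4)(0/3) = 0; P(data | r = 3) = (3/6)(2/5)(3/4)(2/3) = 1/10; P(data | r = 4) = (2/6)(1/5)(4/4)(3/3) = 1/15.
The prior-weighted likelihoods are 3/11 · 0 = 0, 4/11 · 1/10 = 2/55, 4/11 · 1/15 = 4/165; with total 2/33.
Hence P(r = 4 | data) = (4/165) / (2/33) = 2/5.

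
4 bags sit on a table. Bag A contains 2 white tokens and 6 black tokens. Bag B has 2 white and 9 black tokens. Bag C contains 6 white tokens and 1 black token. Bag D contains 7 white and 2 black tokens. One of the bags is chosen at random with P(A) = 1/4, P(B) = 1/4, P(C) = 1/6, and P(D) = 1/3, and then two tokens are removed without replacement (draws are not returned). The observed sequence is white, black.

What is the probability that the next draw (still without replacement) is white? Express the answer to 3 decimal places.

0.507

For each hypothesis, P(data | H) works out to: P(data | bag A) = (2/8)(6/7) = 0.21429; P(data | bag B) = (2/11)(9/10) = 0.16364; P(data | bag C) = (6/7)(1/6) = 0.14286; P(data | bag D) = (7/9)(2/8) = 0.19444.
The prior-weighted likelihoods are 1/4 · 0.21429 = 0.053571, 1/4 · 0.16364 = 0.040909, 1/6 · 0.14286 = 0.02381, 1/3 · 0.19444 = 0.064815; these sum to 0.1831.
Normalising, the posterior is P(bag A | data) = 0.29257, P(bag B | data) = 0.22342, P(bag C | data) = 0.13003, P(bag D | data) = 0.35398.
Averaging over the posterior, P(white next | data) = (1/6)(0.29257) + (1/9)(0.22342) + (1)(0.13003) + (6/7)(0.35398) = 0.50703.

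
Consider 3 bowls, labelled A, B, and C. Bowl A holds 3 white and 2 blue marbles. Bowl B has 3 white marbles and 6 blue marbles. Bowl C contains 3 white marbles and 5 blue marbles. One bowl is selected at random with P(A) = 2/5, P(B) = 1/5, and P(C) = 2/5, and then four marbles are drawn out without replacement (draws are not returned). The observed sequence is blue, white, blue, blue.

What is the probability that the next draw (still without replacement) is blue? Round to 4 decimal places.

0.5357

For each hypothesis, P(data | H) works out to: P(data | bowl A) = (2/5)(3/4)(1/3)(0/2) = 0; P(data | bowl B) = (6/9)(3/8)(5/7)(4/6) = 5/42; P(data | bowl C) = (5/8)(3/7)(4/6)(3/5) = 3/28.
Multiplying each by its prior: 2/5 · 0 = 0, 1/5 · 5/42 = 1/42, 2/5 · 3/28 = 3/70; summing to 1/15.
Dividing through by the total gives posterior P(bowl A | data) = 0, P(bowl B | data) = 5/14, P(bowl C | data) = 9/14.
Averaging over the posterior, P(blue next | data) = (3/5)(5/14) + (1/2)(9/14) = 15/28.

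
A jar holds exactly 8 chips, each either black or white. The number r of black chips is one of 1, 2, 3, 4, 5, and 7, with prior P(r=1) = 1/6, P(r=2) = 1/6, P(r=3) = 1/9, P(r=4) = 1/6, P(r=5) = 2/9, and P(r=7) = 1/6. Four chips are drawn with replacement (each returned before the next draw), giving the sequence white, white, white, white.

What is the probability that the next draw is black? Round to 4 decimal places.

0.2181

The likelihood of the observed sequence under each hypothesis: P(data | r = 1) = (7/8)(7/8)(7/8)(7/8) = 0.58618; P(data | r = 2) = (6/8)(6/8)(6/8)(6/8) = 0.31641; P(data | r = 3) = (5/8)(5/8)(5/8)(5/8) = 0.15259; P(data | r = 4) = (4/8)(4/8)(4/8)(4/8) = 0.0625; P(data | r = 5) = (3/8)(3/8)(3/8)(3/8) = 0.019775; P(data | r = 7) = (1/8)(1/8)(1/8)(1/8) = 0.00024414.
The prior-weighted likelihoods are 1/6 · 0.58618 = 0.097697, 1/6 · 0.31641 = 0.052734, 1/9 · 0.15259 = 0.016954, 1/6 · 0.0625 = 0.010417, 2/9 · 0.019775 = 0.0043945, 1/6 · 0.00024414 = 4.069e-05; with total 0.18224.
Normalising, the posterior is P(r = 1 | data) = 0.5361, P(r = 2 | data) = 0.28937, P(r = 3 | data) = 0.093034, P(r = 4 | data) = 0.05716, P(r = 5 | data) = 0.024114, P(r = 7 | data) = 0.00022328.
So P(black next | data) = Σ P(black next | H) P(H | data) = (1/8)(0.5361) + (1/4)(0.28937) + (3/8)(0.093034) + (1/2)(0.05716) + (5/8)(0.024114) + (7/8)(0.00022328) = 0.21809.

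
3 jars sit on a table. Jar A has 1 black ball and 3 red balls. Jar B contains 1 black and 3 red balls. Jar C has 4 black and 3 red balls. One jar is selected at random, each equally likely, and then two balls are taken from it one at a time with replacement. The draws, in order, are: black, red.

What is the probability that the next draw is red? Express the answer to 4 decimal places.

Under each hypothesis, the probability of the observed sequence is: P(data | jar A) = (1/4)(3/4) = 3/16; P(data | jar B) = (1/4)(3/4) = 3/16; P(data | jar C) = (4/7)(3/7) = 12/49.
The prior-weighted likelihoods are 1/3 · 3/16 = 1/16, 1/3 · 3/16 = 1/16, 1/3 · 12/49 = 4/49; these sum to 81/392.
Dividing through by the total gives posterior P(jar A | data) = 49/162, P(jar B | data) = 49/162, P(jar C | data) = 32/81.
The predictive probability is P(red next | data) = (3/4)(49/162) + (3/4)(49/162) + (3/7)(32/81) = 157/252.

0.6230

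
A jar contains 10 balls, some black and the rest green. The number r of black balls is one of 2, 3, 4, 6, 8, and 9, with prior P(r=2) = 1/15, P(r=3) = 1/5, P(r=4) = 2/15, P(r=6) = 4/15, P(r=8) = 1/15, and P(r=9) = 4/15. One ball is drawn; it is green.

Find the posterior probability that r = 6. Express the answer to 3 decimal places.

0.254

Compute the likelihood of this draw for each case: P(data | r = 2) = (8/10) = 4/5; P(data | r = 3) = (7/10) = 7/10; P(data | r = 4) = (6/10) = 3/5; P(data | r = 6) = (4/10) = 2/5; P(data | r = 8) = (2/10) = 1/5; P(data | r = 9) = (1/10) = 1/10.
Weighting by the prior gives 1/15 · 4/5 = 4/75, 1/5 · 7/10 = 7/50, 2/15 · 3/5 = 2/25, 4/15 · 2/5 = 8/75, 1/15 · 1/5 = 1/75, 4/15 · 1/10 = 2/75; with total 21/50.
Therefore the posterior P(r = 6 | data) = (8/75) / (21/50) = 16/63.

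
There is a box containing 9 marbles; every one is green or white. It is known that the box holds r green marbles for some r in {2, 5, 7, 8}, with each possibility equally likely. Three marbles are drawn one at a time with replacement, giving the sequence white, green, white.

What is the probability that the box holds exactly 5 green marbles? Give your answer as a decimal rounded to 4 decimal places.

The likelihood of the observed sequence under each hypothesis: P(data | r = 2) = (7/9)(2/9)(7/9) = 0.13443; P(data | r = 5) = (4/9)(5/9)(4/9) = 0.10974; P(data | r = 7) = (2/9)(7/9)(2/9) = 0.038409; P(data | r = 8) = (1/9)(8/9)(1/9) = 0.010974.
Weighting by the prior gives 1/4 · 0.13443 = 0.033608, 1/4 · 0.10974 = 0.027435, 1/4 · 0.038409 = 0.0096022, 1/4 · 0.010974 = 0.0027435; these sum to 0.073388.
So P(r = 5 | data) = (0.027435) / (0.073388) = 0.37383.

0.3738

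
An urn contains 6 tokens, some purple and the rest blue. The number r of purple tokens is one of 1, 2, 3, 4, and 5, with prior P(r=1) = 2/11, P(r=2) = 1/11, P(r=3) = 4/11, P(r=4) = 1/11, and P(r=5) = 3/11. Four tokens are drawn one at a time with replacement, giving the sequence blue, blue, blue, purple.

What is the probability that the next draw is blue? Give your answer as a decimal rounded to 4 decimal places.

For each hypothesis, P(data | H) works out to: P(data | r = 1) = (5/6)(5/6)(5/6)(1/6) = 0.096451; P(data | r = 2) = (4/6)(4/6)(4/6)(2/6) = 0.098765; P(data | r = 3) = (3/6)(3/6)(3/6)(3/6) = 0.0625; P(data | r = 4) = (2/6)(2/6)(2/6)(4/6) = 0.024691; P(data | r = 5) = (1/6)(1/6)(1/6)(5/6) = 0.003858.
Weighting by the prior gives 2/11 · 0.096451 = 0.017536, 1/11 · 0.098765 = 0.0089787, 4/11 · 0.0625 = 0.022727, 1/11 · 0.024691 = 0.0022447, 3/11 · 0.003858 = 0.0010522; summing to 0.052539.
The posterior is then P(r = 1 | data) = 0.33378, P(r = 2 | data) = 0.17089, P(r = 3 | data) = 0.43258, P(r = 4 | data) = 0.042724, P(r = 5 | data) = 0.020027.
So P(blue next | data) = Σ P(blue next | H) P(H | data) = (5/6)(0.33378) + (2/3)(0.17089) + (1/2)(0.43258) + (1/3)(0.042724) + (1/6)(0.020027) = 0.62595.

0.6259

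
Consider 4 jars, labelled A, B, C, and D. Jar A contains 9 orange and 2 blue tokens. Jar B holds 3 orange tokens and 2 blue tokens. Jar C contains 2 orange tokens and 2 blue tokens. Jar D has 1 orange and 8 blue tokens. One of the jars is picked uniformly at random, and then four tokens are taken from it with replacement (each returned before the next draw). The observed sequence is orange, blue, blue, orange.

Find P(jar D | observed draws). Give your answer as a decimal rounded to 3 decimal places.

0.064

The likelihood of the observed sequence under each hypothesis: P(data | jar A) = (9/11)(2/11)(2/11)(9/11) = 0.02213; P(data | jar B) = (3/5)(2/5)(2/5)(3/5) = 0.0576; P(data | jar C) = (2/4)(2/4)(2/4)(2/4) = 0.0625; P(data | jar D) = (1/9)(8/9)(8/9)(1/9) = 0.0097546.
The prior-weighted likelihoods are 1/4 · 0.02213 = 0.0055324, 1/4 · 0.0576 = 0.0144, 1/4 · 0.0625 = 0.015625, 1/4 · 0.0097546 = 0.0024387; summing to 0.037996.
By Bayes' rule, P(jar D | data) = (0.0024387) / (0.037996) = 0.064182.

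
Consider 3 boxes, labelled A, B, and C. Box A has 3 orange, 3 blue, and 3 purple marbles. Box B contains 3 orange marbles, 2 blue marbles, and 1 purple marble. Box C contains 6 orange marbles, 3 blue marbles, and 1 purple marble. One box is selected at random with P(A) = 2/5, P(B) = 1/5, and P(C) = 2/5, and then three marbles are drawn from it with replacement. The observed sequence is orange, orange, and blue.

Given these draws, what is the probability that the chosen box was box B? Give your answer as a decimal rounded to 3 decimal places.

0.223

Under each hypothesis, the probability of the observed sequence is: P(data | box A) = (3/9)(3/9)(3/9) = 0.037037; P(data | box B) = (3/6)(3/6)(2/6) = 0.083333; P(data | box C) = (6/10)(6/10)(3/10) = 0.108.
The prior-weighted likelihoods are 2/5 · 0.037037 = 0.014815, 1/5 · 0.083333 = 0.016667, 2/5 · 0.108 = 0.0432; summing to 0.074681.
Hence P(box B | data) = (0.016667) / (0.074681) = 0.22317.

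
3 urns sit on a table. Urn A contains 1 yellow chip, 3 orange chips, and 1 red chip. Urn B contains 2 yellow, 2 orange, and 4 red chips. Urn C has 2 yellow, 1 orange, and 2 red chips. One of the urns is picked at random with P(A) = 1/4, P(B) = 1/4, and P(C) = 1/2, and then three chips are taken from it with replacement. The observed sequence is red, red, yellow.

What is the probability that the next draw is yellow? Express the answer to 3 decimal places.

The likelihood of the observed sequence under each hypothesis: P(data | urn A) = (1/5)(1/5)(1/5) = 0.008; P(data | urn B) = (4/8)(4/8)(2/8) = 0.0625; P(data | urn C) = (2/5)(2/5)(2/5) = 0.064.
Weighting by the prior gives 1/4 · 0.008 = 0.002, 1/4 · 0.0625 = 0.015625, 1/2 · 0.064 = 0.032; summing to 0.049625.
Dividing through by the total gives posterior P(urn A | data) = 0.040302, P(urn B | data) = 0.31486, P(urn C | data) = 0.64484.
The predictive probability is P(yellow next | data) = (1/5)(0.040302) + (1/4)(0.31486) + (2/5)(0.64484) = 0.34471.

0.345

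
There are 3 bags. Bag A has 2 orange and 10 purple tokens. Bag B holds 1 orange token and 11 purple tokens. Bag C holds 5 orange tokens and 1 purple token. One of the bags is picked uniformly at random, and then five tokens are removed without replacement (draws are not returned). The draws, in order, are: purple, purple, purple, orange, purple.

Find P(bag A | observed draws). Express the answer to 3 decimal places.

The likelihood of the observed sequence under each hypothesis: P(data | bag A) = (10/12)(9/11)(8/10)(2/9)(7/8) = 7/66; P(data | bag B) = (11/12)(10/11)(9/10)(1/9)(8/8) = 1/12; P(data | bag C) = (1/6)(0/5) = 0.
Multiplying each by its prior: 1/3 · 7/66 = 7/198, 1/3 · 1/12 = 1/36, 1/3 · 0 = 0; these sum to 25/396.
Hence P(bag A | data) = (7/198) / (25/396) = 14/25.

0.560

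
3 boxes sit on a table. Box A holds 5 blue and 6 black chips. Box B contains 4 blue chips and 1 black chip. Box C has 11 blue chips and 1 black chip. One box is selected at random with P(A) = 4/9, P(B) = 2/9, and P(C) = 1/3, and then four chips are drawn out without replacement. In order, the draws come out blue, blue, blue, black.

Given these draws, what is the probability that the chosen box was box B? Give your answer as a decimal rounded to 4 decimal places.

Under each hypothesis, the probability of the observed sequence is: P(data | box A) = (5/11)(4/10)(3/9)(6/8) = 1/22; P(data | box B) = (4/5)(3/4)(2/3)(1/2) = 1/5; P(data | box C) = (11/12)(10/11)(9/10)(1/9) = 1/12.
The prior-weighted likelihoods are 4/9 · 1/22 = 2/99, 2/9 · 1/5 = 2/45, 1/3 · 1/12 = 1/36; summing to 61/660.
So P(box B | data) = (2/45) / (61/660) = 88/183.

0.4809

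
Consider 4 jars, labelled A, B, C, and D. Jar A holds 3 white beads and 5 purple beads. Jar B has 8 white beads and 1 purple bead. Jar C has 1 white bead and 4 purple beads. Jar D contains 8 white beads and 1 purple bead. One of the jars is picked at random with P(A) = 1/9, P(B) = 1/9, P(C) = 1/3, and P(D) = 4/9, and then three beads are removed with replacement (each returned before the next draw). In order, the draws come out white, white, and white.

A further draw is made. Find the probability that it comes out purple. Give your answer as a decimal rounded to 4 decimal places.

Compute the likelihood of the observed sequence for each case: P(data | jar A) = (3/8)(3/8)(3/8) = 0.052734; P(data | jar B) = (8/9)(8/9)(8/9) = 0.70233; P(data | jar C) = (1/5)(1/5)(1/5) = 0.008; P(data | jar D) = (8/9)(8/9)(8/9) = 0.70233.
Weighting by the prior gives 1/9 · 0.052734 = 0.0058594, 1/9 · 0.70233 = 0.078037, 1/3 · 0.008 = 0.0026667, 4/9 · 0.70233 = 0.31215; these sum to 0.39871.
Normalising, the posterior is P(jar A | data) = 0.014696, P(jar B | data) = 0.19572, P(jar C | data) = 0.0066882, P(jar D | data) = 0.78289.
Averaging over the posterior, P(purple next | data) = (5/8)(0.014696) + (1/9)(0.19572) + (4/5)(0.0066882) + (1/9)(0.78289) = 0.12327.

0.1233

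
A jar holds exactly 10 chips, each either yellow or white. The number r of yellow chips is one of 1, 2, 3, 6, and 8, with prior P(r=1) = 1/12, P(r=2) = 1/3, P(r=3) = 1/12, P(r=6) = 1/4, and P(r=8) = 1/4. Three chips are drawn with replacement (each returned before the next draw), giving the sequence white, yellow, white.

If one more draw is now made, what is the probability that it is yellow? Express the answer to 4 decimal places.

0.3596

For each hypothesis, P(data | H) works out to: P(data | r = 1) = (9/10)(1/10)(9/10) = 0.081; P(data | r = 2) = (8/10)(2/10)(8/10) = 0.128; P(data | r = 3) = (7/10)(3/10)(7/10) = 0.147; P(data | r = 6) = (4/10)(6/10)(4/10) = 0.096; P(data | r = 8) = (2/10)(8/10)(2/10) = 0.032.
Weighting by the prior gives 1/12 · 0.081 = 0.00675, 1/3 · 0.128 = 0.042667, 1/12 · 0.147 = 0.01225, 1/4 · 0.096 = 0.024, 1/4 · 0.032 = 0.008; with total 0.093667.
Normalising, the posterior is P(r = 1 | data) = 0.072064, P(r = 2 | data) = 0.45552, P(r = 3 | data) = 0.13078, P(r = 6 | data) = 0.25623, P(r = 8 | data) = 0.085409.
Averaging over the posterior, P(yellow next | data) = (1/10)(0.072064) + (1/5)(0.45552) + (3/10)(0.13078) + (3/5)(0.25623) + (4/5)(0.085409) = 0.35961.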